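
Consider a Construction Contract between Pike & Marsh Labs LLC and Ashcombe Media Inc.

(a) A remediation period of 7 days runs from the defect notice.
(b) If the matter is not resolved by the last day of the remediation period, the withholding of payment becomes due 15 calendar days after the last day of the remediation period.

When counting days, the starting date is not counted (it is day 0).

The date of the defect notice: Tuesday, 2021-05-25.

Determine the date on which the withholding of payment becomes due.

2021-06-16

The last day of the remediation period: 7 calendar days after 2021-05-25 is 2021-06-01.
Adding 15 calendar days to 2021-06-01 gives 2021-06-16, which is the date on which the withholding of payment becomes due.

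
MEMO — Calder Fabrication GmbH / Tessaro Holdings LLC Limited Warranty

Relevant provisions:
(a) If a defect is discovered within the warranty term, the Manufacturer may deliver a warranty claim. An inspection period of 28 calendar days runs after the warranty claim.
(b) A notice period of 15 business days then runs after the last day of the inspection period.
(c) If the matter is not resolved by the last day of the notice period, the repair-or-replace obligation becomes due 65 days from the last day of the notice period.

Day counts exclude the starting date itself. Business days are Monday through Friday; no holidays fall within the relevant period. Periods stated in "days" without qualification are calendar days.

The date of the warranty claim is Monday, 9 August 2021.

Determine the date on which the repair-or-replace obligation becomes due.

1 December 2021

Adding 28 calendar days to 9 August 2021 gives 6 September 2021, which is the last day of the inspection period.
From Monday, 6 September 2021, 15 business days (Sep 7, Sep 8, Sep 9, Sep 10, …, Sep 23, Sep 24, Sep 27, skipping weekends) brings us to Monday, 27 September 2021, which is the last day of the notice period.
The date on which the repair-or-replace obligation becomes due: 65 calendar days after 27 September 2021 is 1 December 2021.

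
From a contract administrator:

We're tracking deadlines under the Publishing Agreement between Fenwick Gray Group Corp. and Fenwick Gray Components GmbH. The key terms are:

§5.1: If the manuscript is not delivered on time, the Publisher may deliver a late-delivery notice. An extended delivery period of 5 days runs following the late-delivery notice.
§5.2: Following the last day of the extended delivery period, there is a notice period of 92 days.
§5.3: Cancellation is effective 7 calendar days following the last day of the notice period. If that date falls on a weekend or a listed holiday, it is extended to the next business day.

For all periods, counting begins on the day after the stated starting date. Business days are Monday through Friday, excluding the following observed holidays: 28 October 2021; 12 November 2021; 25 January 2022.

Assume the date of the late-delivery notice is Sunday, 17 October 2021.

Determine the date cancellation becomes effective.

The last day of the extended delivery period: 17 October 2021 + 5 days = 22 October 2021.
The last day of the notice period: 22 October 2021 + 92 days = 22 January 2022.
The date cancellation becomes effective: 7 calendar days after 22 January 2022 is 29 January 2022. That falls on a Saturday, so it rolls to the next business day, Monday, 31 January 2022.

31 January 2022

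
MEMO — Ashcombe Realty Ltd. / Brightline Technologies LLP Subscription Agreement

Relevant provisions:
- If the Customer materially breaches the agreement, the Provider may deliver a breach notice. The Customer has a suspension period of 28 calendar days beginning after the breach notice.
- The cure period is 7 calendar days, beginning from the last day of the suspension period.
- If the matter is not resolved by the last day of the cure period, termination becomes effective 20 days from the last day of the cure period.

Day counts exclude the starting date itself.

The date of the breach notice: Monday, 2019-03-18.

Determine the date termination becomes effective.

2019-05-12

Adding 28 calendar days to 2019-03-18 gives 2019-04-15, which is the last day of the suspension period.
The last day of the cure period: 2019-04-15 + 7 days = 2019-04-22.
The date termination becomes effective: 2019-04-22 + 20 days = 2019-05-12.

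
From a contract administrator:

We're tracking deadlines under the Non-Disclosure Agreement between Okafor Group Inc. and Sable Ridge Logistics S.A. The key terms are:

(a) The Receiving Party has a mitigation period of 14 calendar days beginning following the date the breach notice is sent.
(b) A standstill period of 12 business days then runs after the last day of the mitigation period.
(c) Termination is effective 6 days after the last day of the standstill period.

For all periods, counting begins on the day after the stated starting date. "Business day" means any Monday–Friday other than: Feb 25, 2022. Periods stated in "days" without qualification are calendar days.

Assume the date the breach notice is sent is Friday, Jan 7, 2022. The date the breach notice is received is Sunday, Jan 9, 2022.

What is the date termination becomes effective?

Feb 14, 2022

Adding 14 calendar days to Jan 7, 2022 gives Jan 21, 2022, which is the last day of the mitigation period.
The last day of the standstill period: counting 12 business days from Friday, Jan 21, 2022 (Jan 24, Jan 25, Jan 26, Jan 27, …, Feb 4, Feb 7, Feb 8, skipping weekends) reaches Tuesday, Feb 8, 2022.
The date termination becomes effective: Feb 8, 2022 + 6 days = Feb 14, 2022.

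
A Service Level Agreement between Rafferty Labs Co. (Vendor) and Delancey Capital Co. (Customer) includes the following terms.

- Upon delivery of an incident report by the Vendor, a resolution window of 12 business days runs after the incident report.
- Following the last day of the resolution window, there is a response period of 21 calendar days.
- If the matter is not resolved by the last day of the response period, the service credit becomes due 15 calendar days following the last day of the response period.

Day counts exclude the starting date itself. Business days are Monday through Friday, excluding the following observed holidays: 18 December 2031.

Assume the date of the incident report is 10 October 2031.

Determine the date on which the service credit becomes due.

The last day of the resolution window: counting 12 business days from Friday, 10 October 2031 (Oct 13, Oct 14, Oct 15, Oct 16, …, Oct 24, Oct 27, Oct 28, skipping weekends) reaches Tuesday, 28 October 2031.
The last day of the response period: 28 October 2031 + 21 days = 18 November 2031.
The date on which the service credit becomes due: 18 November 2031 + 15 days = 3 December 2031.

3 December 2031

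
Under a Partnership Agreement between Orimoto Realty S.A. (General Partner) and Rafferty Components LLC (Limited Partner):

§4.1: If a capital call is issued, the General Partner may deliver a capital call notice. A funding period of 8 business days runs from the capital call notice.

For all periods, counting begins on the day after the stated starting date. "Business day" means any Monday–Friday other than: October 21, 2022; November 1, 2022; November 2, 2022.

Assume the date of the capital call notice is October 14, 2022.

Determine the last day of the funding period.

October 27, 2022

The last day of the funding period: counting 8 business days from Friday, October 14, 2022 (Oct 17, Oct 18, Oct 19, Oct 20, Oct 24, Oct 25, Oct 26, Oct 27, skipping weekends and the listed holiday on Oct 21) reaches Thursday, October 27, 2022.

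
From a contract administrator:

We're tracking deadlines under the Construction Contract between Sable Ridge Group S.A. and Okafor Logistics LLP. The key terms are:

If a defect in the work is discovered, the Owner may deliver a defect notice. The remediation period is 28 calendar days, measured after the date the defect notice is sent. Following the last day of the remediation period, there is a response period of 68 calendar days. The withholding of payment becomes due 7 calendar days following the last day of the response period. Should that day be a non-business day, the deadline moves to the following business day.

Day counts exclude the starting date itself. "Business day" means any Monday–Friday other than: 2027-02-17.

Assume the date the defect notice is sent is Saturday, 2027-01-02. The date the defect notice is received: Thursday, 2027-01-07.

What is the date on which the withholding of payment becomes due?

2027-04-15

The last day of the remediation period: 2027-01-02 + 28 days = 2027-01-30.
The last day of the response period: 2027-01-30 + 68 days = 2027-04-08.
The date on which the withholding of payment becomes due: 7 calendar days after 2027-04-08 is 2027-04-15. 2027-04-15 is a Thursday and is not a listed holiday, so no roll-forward applies.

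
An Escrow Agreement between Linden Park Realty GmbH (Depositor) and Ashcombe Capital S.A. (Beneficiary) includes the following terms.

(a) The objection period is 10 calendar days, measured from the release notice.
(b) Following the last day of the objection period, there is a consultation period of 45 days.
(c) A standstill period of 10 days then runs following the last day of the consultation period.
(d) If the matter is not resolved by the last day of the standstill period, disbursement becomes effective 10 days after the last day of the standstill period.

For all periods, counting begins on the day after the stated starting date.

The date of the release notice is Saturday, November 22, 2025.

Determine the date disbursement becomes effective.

February 5, 2026

The last day of the objection period: November 22, 2025 + 10 days = December 2, 2025.
The last day of the consultation period: 45 calendar days after December 2, 2025 is January 16, 2026.
Adding 10 calendar days to January 16, 2026 gives January 26, 2026, which is the last day of the standstill period.
The date disbursement becomes effective: 10 calendar days after January 26, 2026 is February 5, 2026.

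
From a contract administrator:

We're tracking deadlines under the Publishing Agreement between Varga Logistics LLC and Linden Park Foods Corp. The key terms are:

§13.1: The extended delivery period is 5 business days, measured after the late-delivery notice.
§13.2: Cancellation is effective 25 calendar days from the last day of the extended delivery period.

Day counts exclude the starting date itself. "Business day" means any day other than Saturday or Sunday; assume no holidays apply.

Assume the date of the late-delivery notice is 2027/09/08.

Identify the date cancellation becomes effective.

The last day of the extended delivery period: 5 business days after Wednesday, 2027/09/08, skipping weekends — Sep 9, Sep 10, Sep 13, Sep 14, Sep 15 — lands on Wednesday, 2027/09/15.
Adding 25 calendar days to 2027/09/15 gives 2027/10/10, which is the date cancellation becomes effective.

2027/10/10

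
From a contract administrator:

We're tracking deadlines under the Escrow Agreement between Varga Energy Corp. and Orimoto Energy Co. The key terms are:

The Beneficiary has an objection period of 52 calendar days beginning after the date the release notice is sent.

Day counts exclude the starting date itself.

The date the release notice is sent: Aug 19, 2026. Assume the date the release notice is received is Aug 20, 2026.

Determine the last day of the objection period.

The last day of the objection period: 52 calendar days after Aug 19, 2026 is Oct 10, 2026.

Oct 10, 2026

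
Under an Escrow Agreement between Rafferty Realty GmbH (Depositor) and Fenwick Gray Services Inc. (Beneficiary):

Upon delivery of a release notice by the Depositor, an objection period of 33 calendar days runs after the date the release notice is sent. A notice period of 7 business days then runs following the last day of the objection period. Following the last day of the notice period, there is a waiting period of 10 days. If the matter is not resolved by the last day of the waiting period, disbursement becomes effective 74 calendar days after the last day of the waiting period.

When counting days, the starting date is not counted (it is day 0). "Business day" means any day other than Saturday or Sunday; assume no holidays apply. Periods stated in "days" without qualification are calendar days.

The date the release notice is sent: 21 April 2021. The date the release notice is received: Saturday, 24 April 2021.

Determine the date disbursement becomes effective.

The last day of the objection period: 21 April 2021 + 33 days = 24 May 2021.
The last day of the notice period: 7 business days after Monday, 24 May 2021, skipping weekends — May 25, May 26, May 27, May 28, May 31, Jun 1, Jun 2 — lands on Wednesday, 2 June 2021.
Adding 10 calendar days to 2 June 2021 gives 12 June 2021, which is the last day of the waiting period.
The date disbursement becomes effective: 74 calendar days after 12 June 2021 is 25 August 2021.

25 August 2021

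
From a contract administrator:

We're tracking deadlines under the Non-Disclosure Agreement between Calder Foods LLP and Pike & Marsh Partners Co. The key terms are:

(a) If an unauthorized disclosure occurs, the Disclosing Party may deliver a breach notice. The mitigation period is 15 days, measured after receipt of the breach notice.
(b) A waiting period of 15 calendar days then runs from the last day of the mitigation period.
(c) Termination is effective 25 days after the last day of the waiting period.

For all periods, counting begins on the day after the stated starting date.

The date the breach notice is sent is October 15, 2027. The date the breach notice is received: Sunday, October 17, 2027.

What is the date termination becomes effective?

Adding 15 calendar days to October 17, 2027 gives November 1, 2027, which is the last day of the mitigation period.
Adding 15 calendar days to November 1, 2027 gives November 16, 2027, which is the last day of the waiting period.
The date termination becomes effective: 25 calendar days after November 16, 2027 is December 11, 2027.

December 11, 2027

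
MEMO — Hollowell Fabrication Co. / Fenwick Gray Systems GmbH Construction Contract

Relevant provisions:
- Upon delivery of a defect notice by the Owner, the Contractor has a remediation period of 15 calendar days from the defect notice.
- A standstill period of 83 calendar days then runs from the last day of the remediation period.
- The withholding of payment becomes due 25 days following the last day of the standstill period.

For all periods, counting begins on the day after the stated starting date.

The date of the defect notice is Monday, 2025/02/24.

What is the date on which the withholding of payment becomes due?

Adding 15 calendar days to 2025/02/24 gives 2025/03/11, which is the last day of the remediation period.
The last day of the standstill period: 83 calendar days after 2025/03/11 is 2025/06/02.
Adding 25 calendar days to 2025/06/02 gives 2025/06/27, which is the date on which the withholding of payment becomes due.

2025/06/27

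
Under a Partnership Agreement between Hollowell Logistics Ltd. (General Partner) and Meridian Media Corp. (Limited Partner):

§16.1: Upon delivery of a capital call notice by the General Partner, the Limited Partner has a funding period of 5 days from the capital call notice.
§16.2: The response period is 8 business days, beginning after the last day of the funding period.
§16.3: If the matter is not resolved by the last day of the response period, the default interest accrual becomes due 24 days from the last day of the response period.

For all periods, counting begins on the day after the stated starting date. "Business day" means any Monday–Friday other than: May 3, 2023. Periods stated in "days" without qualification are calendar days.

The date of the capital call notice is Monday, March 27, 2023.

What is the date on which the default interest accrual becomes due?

The last day of the funding period: March 27, 2023 + 5 days = April 1, 2023.
The last day of the response period: 8 business days after Saturday, April 1, 2023, skipping weekends — Apr 3, Apr 4, Apr 5, Apr 6, Apr 7, Apr 10, Apr 11, Apr 12 — lands on Wednesday, April 12, 2023.
The date on which the default interest accrual becomes due: April 12, 2023 + 24 days = May 6, 2023.

May 6, 2023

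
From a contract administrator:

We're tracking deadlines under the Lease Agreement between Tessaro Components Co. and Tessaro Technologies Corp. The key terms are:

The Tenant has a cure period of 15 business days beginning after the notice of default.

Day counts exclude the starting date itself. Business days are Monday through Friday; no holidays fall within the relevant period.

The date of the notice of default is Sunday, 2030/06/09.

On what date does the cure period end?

2030/06/28

From Sunday, 2030/06/09, 15 business days (Jun 10, Jun 11, Jun 12, Jun 13, …, Jun 26, Jun 27, Jun 28, skipping weekends) brings us to Friday, 2030/06/28, which is the last day of the cure period.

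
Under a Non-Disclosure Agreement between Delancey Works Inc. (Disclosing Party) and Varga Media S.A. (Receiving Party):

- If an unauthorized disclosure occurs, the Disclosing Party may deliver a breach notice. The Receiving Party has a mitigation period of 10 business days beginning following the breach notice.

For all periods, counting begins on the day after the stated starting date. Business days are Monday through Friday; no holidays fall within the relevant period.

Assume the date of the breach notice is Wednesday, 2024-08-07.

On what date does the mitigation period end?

The last day of the mitigation period: 10 business days after Wednesday, 2024-08-07, skipping weekends — Aug 8, Aug 9, Aug 12, Aug 13, Aug 14, Aug 15, Aug 16, Aug 19, Aug 20, Aug 21 — lands on Wednesday, 2024-08-21.

2024-08-21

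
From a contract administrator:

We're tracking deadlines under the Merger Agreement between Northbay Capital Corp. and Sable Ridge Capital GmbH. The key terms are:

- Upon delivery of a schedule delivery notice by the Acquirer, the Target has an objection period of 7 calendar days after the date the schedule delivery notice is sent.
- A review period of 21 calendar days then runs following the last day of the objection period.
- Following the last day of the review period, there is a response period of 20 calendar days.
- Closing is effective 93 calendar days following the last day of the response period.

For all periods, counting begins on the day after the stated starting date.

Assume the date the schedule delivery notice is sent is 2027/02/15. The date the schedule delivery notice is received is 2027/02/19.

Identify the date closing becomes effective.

2027/07/06

The last day of the objection period: 2027/02/15 + 7 days = 2027/02/22.
Adding 21 calendar days to 2027/02/22 gives 2027/03/15, which is the last day of the review period.
The last day of the response period: 2027/03/15 + 20 days = 2027/04/04.
The date closing becomes effective: 93 calendar days after 2027/04/04 is 2027/07/06.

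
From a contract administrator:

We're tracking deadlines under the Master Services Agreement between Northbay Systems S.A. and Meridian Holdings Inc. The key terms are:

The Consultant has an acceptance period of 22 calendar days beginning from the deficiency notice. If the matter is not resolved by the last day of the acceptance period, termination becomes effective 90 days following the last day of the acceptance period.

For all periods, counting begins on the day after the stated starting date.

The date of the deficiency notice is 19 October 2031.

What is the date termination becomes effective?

8 February 2032

Adding 22 calendar days to 19 October 2031 gives 10 November 2031, which is the last day of the acceptance period.
Adding 90 calendar days to 10 November 2031 gives 8 February 2032, which is the date termination becomes effective.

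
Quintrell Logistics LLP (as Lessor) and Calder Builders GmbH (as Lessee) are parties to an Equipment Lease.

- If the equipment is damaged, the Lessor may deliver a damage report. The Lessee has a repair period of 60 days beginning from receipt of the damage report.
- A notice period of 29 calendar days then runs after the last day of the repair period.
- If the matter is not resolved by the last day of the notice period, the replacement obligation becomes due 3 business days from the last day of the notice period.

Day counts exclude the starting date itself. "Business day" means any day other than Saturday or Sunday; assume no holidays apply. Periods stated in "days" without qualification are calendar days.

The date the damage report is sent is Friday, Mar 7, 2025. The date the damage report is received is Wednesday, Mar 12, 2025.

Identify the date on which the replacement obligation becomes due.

Jun 12, 2025

The last day of the repair period: 60 calendar days after Mar 12, 2025 is May 11, 2025.
Adding 29 calendar days to May 11, 2025 gives Jun 9, 2025, which is the last day of the notice period.
The date on which the replacement obligation becomes due: 3 business days after Monday, Jun 9, 2025, skipping weekends — Jun 10, Jun 11, Jun 12 — lands on Thursday, Jun 12, 2025.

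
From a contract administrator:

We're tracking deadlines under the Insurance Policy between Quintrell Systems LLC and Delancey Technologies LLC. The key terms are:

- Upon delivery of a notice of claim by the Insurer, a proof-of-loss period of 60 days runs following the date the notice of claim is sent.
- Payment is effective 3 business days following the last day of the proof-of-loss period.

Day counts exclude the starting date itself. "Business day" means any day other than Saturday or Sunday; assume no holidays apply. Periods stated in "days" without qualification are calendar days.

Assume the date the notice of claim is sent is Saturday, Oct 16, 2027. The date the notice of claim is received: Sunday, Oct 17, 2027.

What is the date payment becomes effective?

Dec 20, 2027

The last day of the proof-of-loss period: 60 calendar days after Oct 16, 2027 is Dec 15, 2027.
From Wednesday, Dec 15, 2027, 3 business days (Dec 16, Dec 17, Dec 20, skipping weekends) brings us to Monday, Dec 20, 2027, which is the date payment becomes effective.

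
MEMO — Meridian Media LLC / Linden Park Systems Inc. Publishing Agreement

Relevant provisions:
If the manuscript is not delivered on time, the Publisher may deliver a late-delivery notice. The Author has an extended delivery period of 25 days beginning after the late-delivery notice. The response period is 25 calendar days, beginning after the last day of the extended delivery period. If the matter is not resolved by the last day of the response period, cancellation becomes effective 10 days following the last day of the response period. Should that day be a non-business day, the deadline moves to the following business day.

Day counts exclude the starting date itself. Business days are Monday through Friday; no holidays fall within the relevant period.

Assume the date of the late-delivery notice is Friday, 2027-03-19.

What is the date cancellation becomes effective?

2027-05-18

Adding 25 calendar days to 2027-03-19 gives 2027-04-13, which is the last day of the extended delivery period.
The last day of the response period: 2027-04-13 + 25 days = 2027-05-08.
The date cancellation becomes effective: 10 calendar days after 2027-05-08 is 2027-05-18. 2027-05-18 is a Tuesday, so no roll-forward applies.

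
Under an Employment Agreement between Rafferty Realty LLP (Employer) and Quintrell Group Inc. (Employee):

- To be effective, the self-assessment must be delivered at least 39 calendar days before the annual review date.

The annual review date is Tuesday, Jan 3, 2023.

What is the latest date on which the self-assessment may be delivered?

Nov 25, 2022

Counting back 39 calendar days from Jan 3, 2023 gives Nov 25, 2022.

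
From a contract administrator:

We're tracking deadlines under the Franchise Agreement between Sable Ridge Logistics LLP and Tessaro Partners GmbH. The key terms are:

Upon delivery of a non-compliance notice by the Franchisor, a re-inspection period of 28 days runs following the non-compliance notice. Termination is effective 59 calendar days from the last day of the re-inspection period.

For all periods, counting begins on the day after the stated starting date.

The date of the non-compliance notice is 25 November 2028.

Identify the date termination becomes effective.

20 February 2029

The last day of the re-inspection period: 28 calendar days after 25 November 2028 is 23 December 2028.
Adding 59 calendar days to 23 December 2028 gives 20 February 2029, which is the date termination becomes effective.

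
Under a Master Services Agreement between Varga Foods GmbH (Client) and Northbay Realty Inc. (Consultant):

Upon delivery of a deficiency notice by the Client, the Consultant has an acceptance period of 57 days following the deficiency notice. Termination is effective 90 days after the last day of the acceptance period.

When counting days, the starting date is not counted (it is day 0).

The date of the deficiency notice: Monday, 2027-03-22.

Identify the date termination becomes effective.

The last day of the acceptance period: 57 calendar days after 2027-03-22 is 2027-05-18.
Adding 90 calendar days to 2027-05-18 gives 2027-08-16, which is the date termination becomes effective.

2027-08-16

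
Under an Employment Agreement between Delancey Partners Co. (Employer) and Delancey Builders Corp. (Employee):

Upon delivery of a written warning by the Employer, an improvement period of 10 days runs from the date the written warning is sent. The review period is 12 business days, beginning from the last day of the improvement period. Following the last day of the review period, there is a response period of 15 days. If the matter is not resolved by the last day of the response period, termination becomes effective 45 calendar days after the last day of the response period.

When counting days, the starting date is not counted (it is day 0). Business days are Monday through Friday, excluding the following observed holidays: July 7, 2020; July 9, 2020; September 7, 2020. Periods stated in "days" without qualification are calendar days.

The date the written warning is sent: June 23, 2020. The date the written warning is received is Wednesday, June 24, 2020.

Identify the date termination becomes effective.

September 21, 2020

The last day of the improvement period: June 23, 2020 + 10 days = July 3, 2020.
From Friday, July 3, 2020, 12 business days (Jul 6, Jul 8, Jul 10, Jul 13, …, Jul 21, Jul 22, Jul 23, skipping weekends and the listed holidays on Jul 7, Jul 9) brings us to Thursday, July 23, 2020, which is the last day of the review period.
Adding 15 calendar days to July 23, 2020 gives August 7, 2020, which is the last day of the response period.
The date termination becomes effective: 45 calendar days after August 7, 2020 is September 21, 2020.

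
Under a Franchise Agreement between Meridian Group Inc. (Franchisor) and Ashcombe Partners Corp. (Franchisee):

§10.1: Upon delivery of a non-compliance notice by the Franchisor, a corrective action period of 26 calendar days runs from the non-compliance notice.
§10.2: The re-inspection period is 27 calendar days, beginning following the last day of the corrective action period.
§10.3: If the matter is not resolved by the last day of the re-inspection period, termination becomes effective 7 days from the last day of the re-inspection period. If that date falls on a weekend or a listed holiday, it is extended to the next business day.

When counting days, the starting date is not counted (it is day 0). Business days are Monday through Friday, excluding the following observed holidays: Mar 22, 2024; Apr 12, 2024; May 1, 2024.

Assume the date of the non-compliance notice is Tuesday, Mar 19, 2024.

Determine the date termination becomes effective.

May 20, 2024

The last day of the corrective action period: Mar 19, 2024 + 26 days = Apr 14, 2024.
The last day of the re-inspection period: 27 calendar days after Apr 14, 2024 is May 11, 2024.
The date termination becomes effective: May 11, 2024 + 7 days = May 18, 2024. That falls on a Saturday, so it rolls to the next business day, Monday, May 20, 2024.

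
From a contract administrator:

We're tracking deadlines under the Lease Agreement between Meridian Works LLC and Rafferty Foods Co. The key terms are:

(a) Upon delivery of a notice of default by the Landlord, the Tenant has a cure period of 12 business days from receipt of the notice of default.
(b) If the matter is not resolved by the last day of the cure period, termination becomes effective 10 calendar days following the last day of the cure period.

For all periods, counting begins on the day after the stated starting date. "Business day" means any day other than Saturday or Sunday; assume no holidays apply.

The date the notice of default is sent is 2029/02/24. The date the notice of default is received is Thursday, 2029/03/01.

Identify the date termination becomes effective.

The last day of the cure period: counting 12 business days from Thursday, 2029/03/01 (Mar 2, Mar 5, Mar 6, Mar 7, …, Mar 15, Mar 16, Mar 19, skipping weekends) reaches Monday, 2029/03/19.
The date termination becomes effective: 10 calendar days after 2029/03/19 is 2029/03/29.

2029/03/29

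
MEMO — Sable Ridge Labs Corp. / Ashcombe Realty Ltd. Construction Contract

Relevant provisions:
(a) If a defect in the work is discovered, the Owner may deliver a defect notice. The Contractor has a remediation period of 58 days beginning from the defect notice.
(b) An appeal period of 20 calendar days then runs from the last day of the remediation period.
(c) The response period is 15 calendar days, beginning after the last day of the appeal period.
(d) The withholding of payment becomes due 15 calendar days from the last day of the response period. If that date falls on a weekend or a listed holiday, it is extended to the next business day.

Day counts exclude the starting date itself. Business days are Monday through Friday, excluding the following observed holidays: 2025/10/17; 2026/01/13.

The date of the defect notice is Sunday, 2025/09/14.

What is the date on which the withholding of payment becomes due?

2025/12/31

The last day of the remediation period: 58 calendar days after 2025/09/14 is 2025/11/11.
Adding 20 calendar days to 2025/11/11 gives 2025/12/01, which is the last day of the appeal period.
Adding 15 calendar days to 2025/12/01 gives 2025/12/16, which is the last day of the response period.
The date on which the withholding of payment becomes due: 2025/12/16 + 15 days = 2025/12/31. 2025/12/31 is a Wednesday and is not a listed holiday, so no roll-forward applies.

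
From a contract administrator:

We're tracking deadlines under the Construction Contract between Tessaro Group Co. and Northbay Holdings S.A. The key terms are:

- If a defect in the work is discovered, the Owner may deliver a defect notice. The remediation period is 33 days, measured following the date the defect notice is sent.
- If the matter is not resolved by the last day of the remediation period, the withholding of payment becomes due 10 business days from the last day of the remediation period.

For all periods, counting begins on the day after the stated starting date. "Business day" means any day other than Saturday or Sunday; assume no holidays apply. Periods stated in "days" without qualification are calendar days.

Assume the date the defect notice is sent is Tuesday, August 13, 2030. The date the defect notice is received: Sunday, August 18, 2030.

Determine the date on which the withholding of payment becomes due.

The last day of the remediation period: 33 calendar days after August 13, 2030 is September 15, 2030.
From Sunday, September 15, 2030, 10 business days (Sep 16, Sep 17, Sep 18, Sep 19, Sep 20, Sep 23, Sep 24, Sep 25, Sep 26, Sep 27, skipping weekends) brings us to Friday, September 27, 2030, which is the date on which the withholding of payment becomes due.

September 27, 2030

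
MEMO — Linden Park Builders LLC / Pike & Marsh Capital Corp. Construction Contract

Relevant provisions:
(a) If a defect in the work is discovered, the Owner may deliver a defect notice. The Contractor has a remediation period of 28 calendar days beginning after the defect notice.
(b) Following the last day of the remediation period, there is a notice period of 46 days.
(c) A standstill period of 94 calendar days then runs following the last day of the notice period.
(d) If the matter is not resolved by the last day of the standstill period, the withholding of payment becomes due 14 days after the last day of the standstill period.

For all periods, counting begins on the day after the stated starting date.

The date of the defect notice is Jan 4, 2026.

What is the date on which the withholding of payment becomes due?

The last day of the remediation period: 28 calendar days after Jan 4, 2026 is Feb 1, 2026.
The last day of the notice period: Feb 1, 2026 + 46 days = Mar 19, 2026.
The last day of the standstill period: 94 calendar days after Mar 19, 2026 is Jun 21, 2026.
The date on which the withholding of payment becomes due: Jun 21, 2026 + 14 days = Jul 5, 2026.

Jul 5, 2026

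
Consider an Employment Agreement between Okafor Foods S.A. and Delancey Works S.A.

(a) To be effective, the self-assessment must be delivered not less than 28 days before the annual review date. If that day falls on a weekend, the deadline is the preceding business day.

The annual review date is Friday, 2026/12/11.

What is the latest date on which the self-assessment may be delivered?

2026/12/11 minus 28 days is 2026/11/13. That is a Friday, so no adjustment is needed.

2026/11/13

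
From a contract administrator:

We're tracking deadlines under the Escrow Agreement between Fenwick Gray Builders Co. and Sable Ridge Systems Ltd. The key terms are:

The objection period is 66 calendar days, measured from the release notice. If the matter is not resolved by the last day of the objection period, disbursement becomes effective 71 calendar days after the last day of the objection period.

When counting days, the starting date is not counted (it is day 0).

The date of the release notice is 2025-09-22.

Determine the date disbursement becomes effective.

The last day of the objection period: 66 calendar days after 2025-09-22 is 2025-11-27.
The date disbursement becomes effective: 2025-11-27 + 71 days = 2026-02-06.

2026-02-06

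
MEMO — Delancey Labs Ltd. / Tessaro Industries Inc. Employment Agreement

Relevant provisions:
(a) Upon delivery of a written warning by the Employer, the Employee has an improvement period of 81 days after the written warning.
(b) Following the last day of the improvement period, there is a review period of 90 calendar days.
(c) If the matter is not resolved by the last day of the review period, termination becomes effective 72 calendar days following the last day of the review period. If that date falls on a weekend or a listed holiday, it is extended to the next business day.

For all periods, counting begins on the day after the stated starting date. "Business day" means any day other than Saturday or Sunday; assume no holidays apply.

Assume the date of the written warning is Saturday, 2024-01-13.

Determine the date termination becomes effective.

2024-09-12

The last day of the improvement period: 2024-01-13 + 81 days = 2024-04-03.
Adding 90 calendar days to 2024-04-03 gives 2024-07-02, which is the last day of the review period.
The date termination becomes effective: 2024-07-02 + 72 days = 2024-09-12. 2024-09-12 is a Thursday, so no roll-forward applies.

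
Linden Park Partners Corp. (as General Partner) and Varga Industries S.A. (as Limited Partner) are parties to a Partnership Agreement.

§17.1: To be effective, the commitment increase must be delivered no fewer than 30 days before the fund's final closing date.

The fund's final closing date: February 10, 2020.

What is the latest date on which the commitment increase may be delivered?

Counting back 30 calendar days from February 10, 2020 gives January 11, 2020.

January 11, 2020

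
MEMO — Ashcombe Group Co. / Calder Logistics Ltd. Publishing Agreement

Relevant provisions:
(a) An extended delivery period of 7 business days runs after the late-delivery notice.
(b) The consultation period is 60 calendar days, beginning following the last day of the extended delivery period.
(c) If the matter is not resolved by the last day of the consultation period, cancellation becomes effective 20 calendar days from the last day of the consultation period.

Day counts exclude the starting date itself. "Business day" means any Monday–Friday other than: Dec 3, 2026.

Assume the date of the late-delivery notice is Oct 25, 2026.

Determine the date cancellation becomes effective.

From Sunday, Oct 25, 2026, 7 business days (Oct 26, Oct 27, Oct 28, Oct 29, Oct 30, Nov 2, Nov 3, skipping weekends) brings us to Tuesday, Nov 3, 2026, which is the last day of the extended delivery period.
Adding 60 calendar days to Nov 3, 2026 gives Jan 2, 2027, which is the last day of the consultation period.
The date cancellation becomes effective: Jan 2, 2027 + 20 days = Jan 22, 2027.

Jan 22, 2027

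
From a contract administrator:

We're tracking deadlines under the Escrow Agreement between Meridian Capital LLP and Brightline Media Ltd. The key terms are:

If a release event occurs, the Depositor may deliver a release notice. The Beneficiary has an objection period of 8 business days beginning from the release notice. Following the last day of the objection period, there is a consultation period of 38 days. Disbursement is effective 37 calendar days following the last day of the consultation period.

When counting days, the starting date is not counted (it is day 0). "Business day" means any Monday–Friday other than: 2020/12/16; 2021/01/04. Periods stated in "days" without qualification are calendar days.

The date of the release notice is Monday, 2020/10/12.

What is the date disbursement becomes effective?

From Monday, 2020/10/12, 8 business days (Oct 13, Oct 14, Oct 15, Oct 16, Oct 19, Oct 20, Oct 21, Oct 22, skipping weekends) brings us to Thursday, 2020/10/22, which is the last day of the objection period.
The last day of the consultation period: 2020/10/22 + 38 days = 2020/11/29.
Adding 37 calendar days to 2020/11/29 gives 2021/01/05, which is the date disbursement becomes effective.

2021/01/05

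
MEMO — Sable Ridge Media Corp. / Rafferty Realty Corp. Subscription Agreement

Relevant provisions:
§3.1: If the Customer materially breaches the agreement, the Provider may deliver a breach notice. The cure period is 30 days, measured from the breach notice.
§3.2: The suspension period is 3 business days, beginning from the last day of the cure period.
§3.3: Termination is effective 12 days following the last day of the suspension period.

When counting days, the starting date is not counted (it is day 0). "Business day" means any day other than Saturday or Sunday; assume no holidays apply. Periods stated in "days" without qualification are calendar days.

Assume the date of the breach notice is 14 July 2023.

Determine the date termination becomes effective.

28 August 2023

The last day of the cure period: 30 calendar days after 14 July 2023 is 13 August 2023.
The last day of the suspension period: counting 3 business days from Sunday, 13 August 2023 (Aug 14, Aug 15, Aug 16, skipping weekends) reaches Wednesday, 16 August 2023.
The date termination becomes effective: 16 August 2023 + 12 days = 28 August 2023.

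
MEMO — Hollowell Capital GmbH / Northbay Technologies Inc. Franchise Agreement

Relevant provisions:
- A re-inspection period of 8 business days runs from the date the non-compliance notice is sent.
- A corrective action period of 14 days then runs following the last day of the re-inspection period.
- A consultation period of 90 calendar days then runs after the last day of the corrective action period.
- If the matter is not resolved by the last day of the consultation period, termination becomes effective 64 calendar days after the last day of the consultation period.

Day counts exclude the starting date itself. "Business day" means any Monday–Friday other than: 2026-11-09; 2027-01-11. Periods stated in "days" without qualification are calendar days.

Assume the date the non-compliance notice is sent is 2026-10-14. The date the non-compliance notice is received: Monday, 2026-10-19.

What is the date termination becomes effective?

2027-04-12

The last day of the re-inspection period: counting 8 business days from Wednesday, 2026-10-14 (Oct 15, Oct 16, Oct 19, Oct 20, Oct 21, Oct 22, Oct 23, Oct 26, skipping weekends) reaches Monday, 2026-10-26.
Adding 14 calendar days to 2026-10-26 gives 2026-11-09, which is the last day of the corrective action period.
Adding 90 calendar days to 2026-11-09 gives 2027-02-07, which is the last day of the consultation period.
The date termination becomes effective: 2027-02-07 + 64 days = 2027-04-12.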